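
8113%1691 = 1349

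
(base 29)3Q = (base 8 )161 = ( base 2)1110001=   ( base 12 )95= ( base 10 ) 113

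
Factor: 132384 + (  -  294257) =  - 161873^1 = -161873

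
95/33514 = 95/33514 = 0.00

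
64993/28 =2321 + 5/28=2321.18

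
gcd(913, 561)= 11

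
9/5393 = 9/5393 = 0.00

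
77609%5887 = 1078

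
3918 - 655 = 3263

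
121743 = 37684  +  84059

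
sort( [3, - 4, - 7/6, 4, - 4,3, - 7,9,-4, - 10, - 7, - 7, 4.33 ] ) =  [-10,-7, - 7, - 7, - 4, - 4, - 4, - 7/6, 3, 3,4, 4.33, 9 ]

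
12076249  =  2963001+9113248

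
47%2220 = 47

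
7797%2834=2129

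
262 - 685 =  - 423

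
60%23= 14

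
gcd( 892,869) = 1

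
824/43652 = 206/10913 = 0.02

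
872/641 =1+231/641 = 1.36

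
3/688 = 3/688 = 0.00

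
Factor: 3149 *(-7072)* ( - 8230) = 183279861440 = 2^6*5^1 * 13^1*17^1*47^1 * 67^1*823^1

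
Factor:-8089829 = -11^1*735439^1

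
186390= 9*20710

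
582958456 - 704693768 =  - 121735312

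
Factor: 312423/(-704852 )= - 2^( - 2) * 3^1*223^1*467^1*  176213^( - 1 )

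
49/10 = 49/10 = 4.90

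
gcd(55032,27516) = 27516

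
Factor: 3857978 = 2^1*1928989^1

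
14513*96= 1393248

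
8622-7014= 1608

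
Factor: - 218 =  - 2^1*109^1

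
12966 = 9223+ 3743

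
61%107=61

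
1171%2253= 1171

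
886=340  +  546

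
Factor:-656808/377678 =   -  328404/188839 = - 2^2  *3^1*7^( - 1 )*53^(  -  1)*509^( - 1)*27367^1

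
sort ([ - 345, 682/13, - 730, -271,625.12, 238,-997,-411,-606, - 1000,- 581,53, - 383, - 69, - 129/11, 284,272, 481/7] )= [  -  1000, - 997, - 730,-606, - 581, - 411,  -  383, -345, - 271, - 69,-129/11,682/13, 53, 481/7, 238, 272,  284, 625.12] 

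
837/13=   837/13 = 64.38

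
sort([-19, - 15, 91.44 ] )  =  [ - 19, - 15,91.44 ] 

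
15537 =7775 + 7762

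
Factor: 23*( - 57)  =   - 1311  =  - 3^1*19^1*23^1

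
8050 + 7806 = 15856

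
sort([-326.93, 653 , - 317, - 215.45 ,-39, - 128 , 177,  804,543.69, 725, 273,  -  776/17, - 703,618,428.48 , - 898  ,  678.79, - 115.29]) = [-898, - 703, - 326.93, - 317 , - 215.45, - 128, - 115.29,-776/17, -39, 177, 273, 428.48, 543.69,618, 653, 678.79,  725,804]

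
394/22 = 17 + 10/11 = 17.91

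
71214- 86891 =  - 15677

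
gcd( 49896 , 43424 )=8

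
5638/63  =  89 + 31/63 = 89.49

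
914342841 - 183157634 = 731185207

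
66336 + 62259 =128595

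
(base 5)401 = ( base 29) 3e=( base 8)145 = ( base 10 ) 101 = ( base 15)6b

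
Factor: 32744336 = 2^4 * 47^1*43543^1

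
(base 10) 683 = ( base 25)128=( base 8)1253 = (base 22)191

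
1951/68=28 + 47/68  =  28.69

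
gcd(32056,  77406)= 2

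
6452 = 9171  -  2719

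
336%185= 151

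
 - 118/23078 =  - 1 + 11480/11539 =- 0.01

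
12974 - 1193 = 11781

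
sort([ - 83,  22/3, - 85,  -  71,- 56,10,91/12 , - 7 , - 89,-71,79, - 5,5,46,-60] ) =[ - 89, - 85 , - 83, -71,  -  71,  -  60, - 56 ,- 7 , - 5 , 5, 22/3,  91/12, 10, 46 , 79]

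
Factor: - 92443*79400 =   -  2^3*5^2*13^2*397^1*547^1 = - 7339974200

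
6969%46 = 23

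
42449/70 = 606+29/70= 606.41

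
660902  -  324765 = 336137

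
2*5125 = 10250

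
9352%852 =832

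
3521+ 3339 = 6860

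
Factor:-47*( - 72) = 3384 = 2^3*3^2*  47^1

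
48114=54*891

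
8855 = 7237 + 1618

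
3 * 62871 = 188613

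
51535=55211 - 3676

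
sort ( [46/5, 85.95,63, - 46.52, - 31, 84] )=[ - 46.52, -31,  46/5,63,84, 85.95]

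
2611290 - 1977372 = 633918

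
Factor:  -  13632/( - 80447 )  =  2^6 * 3^1*71^1*80447^ (  -  1)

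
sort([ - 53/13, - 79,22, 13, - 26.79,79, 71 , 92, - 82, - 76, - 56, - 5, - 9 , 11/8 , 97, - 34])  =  [-82, - 79, - 76,-56, - 34, - 26.79, - 9,-5, - 53/13,11/8, 13,  22,71 , 79,  92, 97]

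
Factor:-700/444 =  - 175/111 = -3^( - 1)*5^2*7^1*37^( - 1)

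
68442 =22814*3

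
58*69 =4002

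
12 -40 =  -28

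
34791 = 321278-286487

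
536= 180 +356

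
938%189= 182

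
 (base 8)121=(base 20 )41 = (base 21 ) 3i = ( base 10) 81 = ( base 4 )1101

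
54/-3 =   -  18+0/1 = - 18.00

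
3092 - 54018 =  - 50926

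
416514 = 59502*7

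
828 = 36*23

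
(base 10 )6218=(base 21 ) E22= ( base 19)h45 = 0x184a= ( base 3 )22112022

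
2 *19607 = 39214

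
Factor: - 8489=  - 13^1 * 653^1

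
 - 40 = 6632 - 6672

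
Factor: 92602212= 2^2*3^1*1447^1*5333^1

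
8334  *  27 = 225018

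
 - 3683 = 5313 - 8996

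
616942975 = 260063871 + 356879104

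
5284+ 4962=10246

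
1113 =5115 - 4002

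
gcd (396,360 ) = 36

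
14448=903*16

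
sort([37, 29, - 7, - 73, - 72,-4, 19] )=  [-73,  -  72, - 7,-4,  19,29, 37] 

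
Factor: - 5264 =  - 2^4*7^1*47^1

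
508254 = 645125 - 136871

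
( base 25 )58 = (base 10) 133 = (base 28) 4L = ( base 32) 45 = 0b10000101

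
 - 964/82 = -482/41 = -11.76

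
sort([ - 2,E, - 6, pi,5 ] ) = [ - 6, - 2, E,pi,5 ] 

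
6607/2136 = 6607/2136= 3.09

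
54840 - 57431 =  - 2591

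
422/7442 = 211/3721 = 0.06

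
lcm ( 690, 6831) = 68310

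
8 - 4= 4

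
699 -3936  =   - 3237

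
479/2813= 479/2813= 0.17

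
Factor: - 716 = -2^2*179^1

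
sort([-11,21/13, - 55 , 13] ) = [ - 55, - 11, 21/13, 13]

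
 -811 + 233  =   -578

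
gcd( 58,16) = 2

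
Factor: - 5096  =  - 2^3*7^2 * 13^1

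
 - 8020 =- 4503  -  3517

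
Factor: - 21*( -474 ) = 2^1*3^2*7^1 * 79^1 = 9954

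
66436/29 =66436/29 = 2290.90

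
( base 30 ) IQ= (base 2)1000110110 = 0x236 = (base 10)566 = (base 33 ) H5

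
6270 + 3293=9563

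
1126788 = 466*2418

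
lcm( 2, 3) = 6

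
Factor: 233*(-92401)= -233^1 * 92401^1 = -  21529433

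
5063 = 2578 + 2485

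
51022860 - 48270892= 2751968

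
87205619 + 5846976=93052595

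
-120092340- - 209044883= 88952543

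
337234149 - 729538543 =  - 392304394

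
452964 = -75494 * (-6)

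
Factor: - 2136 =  - 2^3*3^1*89^1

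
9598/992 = 9 + 335/496  =  9.68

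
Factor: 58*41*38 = 90364 = 2^2*19^1*29^1*41^1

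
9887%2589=2120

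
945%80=65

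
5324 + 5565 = 10889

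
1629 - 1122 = 507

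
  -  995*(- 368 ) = 366160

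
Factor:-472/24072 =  - 1/51 = - 3^( - 1)*17^( - 1 ) 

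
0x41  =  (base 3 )2102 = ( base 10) 65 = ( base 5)230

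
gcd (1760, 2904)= 88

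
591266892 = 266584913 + 324681979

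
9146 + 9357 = 18503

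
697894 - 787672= - 89778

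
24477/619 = 39 + 336/619= 39.54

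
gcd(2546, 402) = 134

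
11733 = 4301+7432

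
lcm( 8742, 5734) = 533262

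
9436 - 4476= 4960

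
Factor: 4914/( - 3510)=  - 5^(-1 )*7^1 = -  7/5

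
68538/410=167  +  34/205 = 167.17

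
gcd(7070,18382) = 1414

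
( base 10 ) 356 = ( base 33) aq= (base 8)544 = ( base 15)18b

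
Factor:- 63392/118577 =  - 224/419 = - 2^5 * 7^1*419^ ( - 1) 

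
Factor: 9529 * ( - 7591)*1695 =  - 3^1* 5^1 * 13^1*113^1 * 733^1*7591^1 = - 122607213105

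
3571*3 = 10713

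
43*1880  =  80840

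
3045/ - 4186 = - 1 + 163/598= - 0.73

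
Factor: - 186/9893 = - 2^1 * 3^1* 13^(  -  1)*31^1*761^(  -  1)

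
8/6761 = 8/6761 = 0.00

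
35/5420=7/1084 = 0.01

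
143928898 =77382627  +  66546271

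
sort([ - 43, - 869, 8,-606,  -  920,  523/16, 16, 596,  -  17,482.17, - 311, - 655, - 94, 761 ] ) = [ - 920, - 869, - 655,-606, - 311, - 94, - 43,-17, 8, 16,523/16, 482.17, 596,  761]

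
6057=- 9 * (  -  673 ) 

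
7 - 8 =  - 1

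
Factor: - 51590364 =  -  2^2*3^1 * 7^1*137^1*4483^1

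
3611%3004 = 607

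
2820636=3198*882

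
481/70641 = 481/70641 = 0.01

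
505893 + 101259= 607152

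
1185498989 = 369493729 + 816005260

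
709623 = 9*78847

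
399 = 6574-6175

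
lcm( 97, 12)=1164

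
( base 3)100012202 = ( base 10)6716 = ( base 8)15074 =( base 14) 263A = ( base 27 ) 95K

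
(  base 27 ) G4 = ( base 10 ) 436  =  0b110110100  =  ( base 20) 11g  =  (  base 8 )664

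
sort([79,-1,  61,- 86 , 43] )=[-86, - 1,  43, 61, 79 ] 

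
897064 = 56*16019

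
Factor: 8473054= 2^1 *4236527^1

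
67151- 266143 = -198992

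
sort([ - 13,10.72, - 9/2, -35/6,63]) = [ - 13, -35/6, - 9/2 , 10.72,63]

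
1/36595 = 1/36595 = 0.00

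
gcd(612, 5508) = 612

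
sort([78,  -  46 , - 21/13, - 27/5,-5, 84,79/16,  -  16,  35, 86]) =[  -  46,-16, - 27/5, - 5, - 21/13, 79/16,35,  78, 84,86]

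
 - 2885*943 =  - 2720555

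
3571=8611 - 5040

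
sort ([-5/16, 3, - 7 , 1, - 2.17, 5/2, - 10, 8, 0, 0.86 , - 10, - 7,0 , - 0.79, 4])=[ - 10, - 10 ,  -  7, - 7, - 2.17,-0.79 , - 5/16, 0, 0, 0.86,1, 5/2,3,4, 8] 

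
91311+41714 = 133025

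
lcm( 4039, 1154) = 8078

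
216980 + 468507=685487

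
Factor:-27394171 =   -  7^1*37^1*105769^1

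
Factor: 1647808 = 2^6*25747^1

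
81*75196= 6090876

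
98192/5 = 98192/5 = 19638.40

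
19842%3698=1352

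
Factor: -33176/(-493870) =2^2 * 5^(  -  1)*11^1 * 131^( - 1) = 44/655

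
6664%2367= 1930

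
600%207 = 186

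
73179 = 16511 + 56668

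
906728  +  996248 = 1902976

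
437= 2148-1711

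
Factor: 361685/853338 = 2^( - 1)*3^ ( - 1)*5^1*72337^1*142223^(-1)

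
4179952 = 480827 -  - 3699125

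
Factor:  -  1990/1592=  - 2^(  -  2)*5^1= - 5/4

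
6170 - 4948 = 1222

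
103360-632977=-529617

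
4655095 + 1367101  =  6022196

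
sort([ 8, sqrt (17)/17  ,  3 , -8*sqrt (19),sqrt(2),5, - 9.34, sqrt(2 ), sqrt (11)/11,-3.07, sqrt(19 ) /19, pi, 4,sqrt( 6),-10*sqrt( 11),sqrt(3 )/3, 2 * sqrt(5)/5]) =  [ - 8*sqrt (19), - 10*sqrt( 11 ), -9.34, - 3.07,  sqrt( 19 ) /19,  sqrt ( 17) /17, sqrt( 11) /11,sqrt(3)/3,2 * sqrt(5)/5, sqrt( 2 ),sqrt (2),sqrt( 6 ), 3 , pi,4, 5,8] 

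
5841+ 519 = 6360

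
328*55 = 18040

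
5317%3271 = 2046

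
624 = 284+340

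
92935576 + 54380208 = 147315784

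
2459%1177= 105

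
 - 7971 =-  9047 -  - 1076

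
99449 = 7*14207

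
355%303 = 52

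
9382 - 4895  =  4487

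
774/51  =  15 + 3/17 =15.18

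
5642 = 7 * 806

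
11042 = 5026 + 6016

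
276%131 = 14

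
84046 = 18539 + 65507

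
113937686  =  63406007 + 50531679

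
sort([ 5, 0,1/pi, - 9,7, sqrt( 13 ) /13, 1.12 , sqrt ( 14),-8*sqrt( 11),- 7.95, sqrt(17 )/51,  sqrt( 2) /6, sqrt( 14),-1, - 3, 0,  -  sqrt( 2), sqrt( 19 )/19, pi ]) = [-8 * sqrt(11),  -  9, - 7.95, - 3, - sqrt( 2), - 1, 0, 0, sqrt (17)/51, sqrt( 19)/19,sqrt(2)/6, sqrt ( 13 ) /13,  1/pi,1.12,pi, sqrt( 14),  sqrt(  14 ),5, 7] 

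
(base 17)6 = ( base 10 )6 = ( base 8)6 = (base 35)6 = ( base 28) 6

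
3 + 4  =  7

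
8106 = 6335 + 1771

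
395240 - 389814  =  5426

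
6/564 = 1/94 = 0.01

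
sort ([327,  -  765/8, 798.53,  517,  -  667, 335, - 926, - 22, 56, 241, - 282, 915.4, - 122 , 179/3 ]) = [ - 926, - 667,-282, - 122, - 765/8, - 22, 56, 179/3,241,327, 335, 517,798.53,915.4]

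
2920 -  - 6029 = 8949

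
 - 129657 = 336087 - 465744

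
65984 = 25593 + 40391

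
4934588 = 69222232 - 64287644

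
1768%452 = 412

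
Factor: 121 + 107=2^2 * 3^1*19^1 =228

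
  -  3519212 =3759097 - 7278309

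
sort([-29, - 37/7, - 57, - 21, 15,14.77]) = [- 57, - 29  , - 21 , - 37/7 , 14.77,15]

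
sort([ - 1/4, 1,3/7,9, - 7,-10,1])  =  [- 10 ,  -  7, -1/4,3/7,  1,1, 9]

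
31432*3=94296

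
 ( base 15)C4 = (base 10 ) 184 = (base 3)20211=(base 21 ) 8G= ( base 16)b8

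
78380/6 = 13063 + 1/3 = 13063.33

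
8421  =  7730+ 691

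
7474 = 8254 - 780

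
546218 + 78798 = 625016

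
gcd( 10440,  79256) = 8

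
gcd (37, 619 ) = 1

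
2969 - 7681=-4712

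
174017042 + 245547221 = 419564263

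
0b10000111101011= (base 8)20753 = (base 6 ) 104111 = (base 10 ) 8683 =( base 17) 1D0D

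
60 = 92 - 32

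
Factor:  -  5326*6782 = -36120932 = - 2^2*2663^1*3391^1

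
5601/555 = 1867/185  =  10.09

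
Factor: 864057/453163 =3^1*293^1*461^(- 1) = 879/461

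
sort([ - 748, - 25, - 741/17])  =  [ - 748,-741/17, -25 ]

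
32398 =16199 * 2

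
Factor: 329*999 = 3^3*7^1 *37^1*47^1 = 328671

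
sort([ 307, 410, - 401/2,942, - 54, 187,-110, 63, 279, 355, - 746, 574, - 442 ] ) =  [ - 746  , - 442, - 401/2, - 110, - 54, 63, 187, 279, 307, 355, 410, 574,942 ] 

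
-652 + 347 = - 305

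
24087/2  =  24087/2 = 12043.50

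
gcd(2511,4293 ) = 81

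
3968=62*64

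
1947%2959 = 1947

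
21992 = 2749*8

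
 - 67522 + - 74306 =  -141828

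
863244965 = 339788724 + 523456241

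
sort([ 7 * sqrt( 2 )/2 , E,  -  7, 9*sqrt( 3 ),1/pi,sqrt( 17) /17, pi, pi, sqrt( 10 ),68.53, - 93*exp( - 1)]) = [ - 93*exp( - 1), - 7, sqrt( 17)/17, 1/pi, E, pi, pi, sqrt( 10),7*sqrt( 2) /2, 9*sqrt( 3),  68.53 ]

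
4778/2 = 2389  =  2389.00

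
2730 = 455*6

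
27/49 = 27/49 = 0.55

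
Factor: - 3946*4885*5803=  - 111859846630 = -2^1*5^1*7^1*829^1 * 977^1*1973^1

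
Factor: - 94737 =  -3^1*23^1 * 1373^1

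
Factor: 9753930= 2^1 * 3^2 * 5^1*108377^1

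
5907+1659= 7566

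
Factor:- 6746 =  - 2^1*3373^1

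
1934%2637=1934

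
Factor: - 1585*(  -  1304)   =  2066840  =  2^3*5^1*163^1*317^1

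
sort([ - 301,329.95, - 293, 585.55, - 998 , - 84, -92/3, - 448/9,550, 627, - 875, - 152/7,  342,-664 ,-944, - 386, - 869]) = [ - 998 ,-944, - 875,-869, - 664, - 386, - 301, - 293, - 84,-448/9, - 92/3, - 152/7, 329.95, 342 , 550,585.55,  627 ] 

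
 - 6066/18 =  - 337 = - 337.00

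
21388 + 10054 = 31442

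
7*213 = 1491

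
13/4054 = 13/4054 = 0.00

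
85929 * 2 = 171858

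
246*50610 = 12450060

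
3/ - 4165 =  - 1  +  4162/4165=   - 0.00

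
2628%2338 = 290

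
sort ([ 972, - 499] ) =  [-499,972]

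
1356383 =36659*37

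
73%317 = 73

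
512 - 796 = -284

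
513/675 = 19/25 = 0.76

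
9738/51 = 3246/17  =  190.94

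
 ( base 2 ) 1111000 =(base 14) 88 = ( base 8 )170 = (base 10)120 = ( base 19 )66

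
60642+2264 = 62906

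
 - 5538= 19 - 5557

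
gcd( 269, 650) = 1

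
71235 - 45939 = 25296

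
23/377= 23/377 = 0.06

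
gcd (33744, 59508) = 228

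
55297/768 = 72 + 1/768 = 72.00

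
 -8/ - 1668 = 2/417 = 0.00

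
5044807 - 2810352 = 2234455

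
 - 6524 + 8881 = 2357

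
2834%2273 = 561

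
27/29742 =9/9914 = 0.00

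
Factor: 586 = 2^1  *  293^1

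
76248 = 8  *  9531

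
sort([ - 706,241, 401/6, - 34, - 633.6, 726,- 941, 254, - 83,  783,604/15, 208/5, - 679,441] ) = [ - 941, - 706, - 679, - 633.6, - 83, - 34,604/15, 208/5,  401/6,241,  254,  441, 726,783] 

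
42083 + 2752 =44835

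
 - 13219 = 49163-62382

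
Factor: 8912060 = 2^2*5^1 * 191^1*  2333^1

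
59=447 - 388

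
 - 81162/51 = -27054/17 = - 1591.41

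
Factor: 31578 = 2^1*3^1 * 19^1 * 277^1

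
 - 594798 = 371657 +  - 966455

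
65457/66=21819/22 = 991.77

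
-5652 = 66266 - 71918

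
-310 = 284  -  594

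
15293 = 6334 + 8959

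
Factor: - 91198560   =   - 2^5 * 3^1*5^1*189997^1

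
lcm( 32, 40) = 160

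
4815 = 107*45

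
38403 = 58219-19816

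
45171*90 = 4065390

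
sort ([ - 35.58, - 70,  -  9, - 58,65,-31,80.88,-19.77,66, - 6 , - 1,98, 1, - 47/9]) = [  -  70, - 58,  -  35.58, - 31, - 19.77, - 9, - 6, - 47/9, - 1,1,65,66, 80.88, 98]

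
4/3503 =4/3503 =0.00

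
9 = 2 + 7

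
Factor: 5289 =3^1 * 41^1*43^1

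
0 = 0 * 88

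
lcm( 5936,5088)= 35616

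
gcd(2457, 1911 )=273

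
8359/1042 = 8359/1042 = 8.02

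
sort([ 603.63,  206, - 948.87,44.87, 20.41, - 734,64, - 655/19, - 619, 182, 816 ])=[ - 948.87, - 734, - 619, - 655/19,20.41 , 44.87 , 64, 182,206 , 603.63, 816 ] 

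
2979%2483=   496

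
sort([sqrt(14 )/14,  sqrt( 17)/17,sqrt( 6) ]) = [ sqrt(17)/17,  sqrt(14)/14,sqrt(6) ] 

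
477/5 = 95 + 2/5=95.40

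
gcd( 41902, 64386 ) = 1022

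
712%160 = 72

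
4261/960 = 4261/960 = 4.44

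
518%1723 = 518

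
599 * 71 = 42529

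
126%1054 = 126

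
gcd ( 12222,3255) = 21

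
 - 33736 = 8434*( - 4 )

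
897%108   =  33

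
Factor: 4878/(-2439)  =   -2 = - 2^1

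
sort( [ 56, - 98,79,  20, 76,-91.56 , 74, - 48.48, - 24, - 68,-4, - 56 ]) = [ - 98,- 91.56, - 68, - 56, - 48.48, - 24, - 4,20, 56, 74, 76  ,  79]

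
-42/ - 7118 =21/3559 = 0.01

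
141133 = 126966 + 14167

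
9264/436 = 2316/109 =21.25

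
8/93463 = 8/93463 = 0.00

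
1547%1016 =531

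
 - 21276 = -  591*36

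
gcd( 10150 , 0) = 10150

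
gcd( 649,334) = 1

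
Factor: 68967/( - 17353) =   -  3^2*7^ ( - 1 )*37^( - 1 )*67^( - 1 )*79^1*97^1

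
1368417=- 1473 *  ( - 929)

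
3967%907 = 339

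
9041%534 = 497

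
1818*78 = 141804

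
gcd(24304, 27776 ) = 3472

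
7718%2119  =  1361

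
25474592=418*60944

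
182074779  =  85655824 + 96418955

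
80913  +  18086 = 98999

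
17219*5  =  86095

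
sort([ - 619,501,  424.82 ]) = [ - 619,424.82, 501]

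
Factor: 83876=2^2*13^1*1613^1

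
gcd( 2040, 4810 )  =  10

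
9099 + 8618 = 17717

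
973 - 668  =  305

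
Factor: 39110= 2^1*  5^1*3911^1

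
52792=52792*1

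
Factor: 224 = 2^5*7^1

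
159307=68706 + 90601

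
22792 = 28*814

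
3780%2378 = 1402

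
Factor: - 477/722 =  - 2^( - 1)*3^2*19^ (  -  2)*53^1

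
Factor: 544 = 2^5*17^1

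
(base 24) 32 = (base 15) 4E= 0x4A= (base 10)74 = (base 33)28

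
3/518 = 3/518= 0.01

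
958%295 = 73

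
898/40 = 22  +  9/20 = 22.45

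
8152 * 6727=54838504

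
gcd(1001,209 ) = 11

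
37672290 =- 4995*( - 7542) 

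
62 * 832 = 51584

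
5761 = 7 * 823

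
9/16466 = 9/16466 = 0.00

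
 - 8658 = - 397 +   -  8261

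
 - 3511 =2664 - 6175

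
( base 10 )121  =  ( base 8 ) 171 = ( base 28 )49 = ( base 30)41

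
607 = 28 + 579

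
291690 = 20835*14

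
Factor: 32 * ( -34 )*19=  - 20672 = -2^6*17^1*19^1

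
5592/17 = 328 + 16/17 = 328.94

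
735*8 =5880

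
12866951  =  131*98221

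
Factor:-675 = - 3^3*5^2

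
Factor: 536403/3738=287/2 = 2^( - 1)*7^1*41^1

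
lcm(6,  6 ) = 6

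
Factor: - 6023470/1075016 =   -  2^(-2 ) * 5^1* 23^1*83^( - 1)*1619^( - 1 )*26189^1 = - 3011735/537508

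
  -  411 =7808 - 8219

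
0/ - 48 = 0/1 = -0.00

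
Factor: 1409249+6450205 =7859454 =2^1*3^1*41^1*43^1 * 743^1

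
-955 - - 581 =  - 374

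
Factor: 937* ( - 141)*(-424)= 56017608 = 2^3*3^1 *47^1*53^1  *937^1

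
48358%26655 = 21703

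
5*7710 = 38550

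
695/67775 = 139/13555 = 0.01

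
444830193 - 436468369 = 8361824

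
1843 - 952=891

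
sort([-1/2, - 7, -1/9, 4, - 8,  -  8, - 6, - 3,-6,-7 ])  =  [ - 8, - 8, - 7, - 7,-6, - 6, - 3, - 1/2,-1/9, 4 ]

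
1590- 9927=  - 8337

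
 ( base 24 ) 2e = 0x3E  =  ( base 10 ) 62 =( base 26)2A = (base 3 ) 2022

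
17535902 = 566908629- 549372727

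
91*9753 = 887523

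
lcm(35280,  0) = 0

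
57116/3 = 57116/3 = 19038.67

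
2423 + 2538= 4961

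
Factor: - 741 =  - 3^1 *13^1*19^1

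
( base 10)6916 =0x1b04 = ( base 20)H5G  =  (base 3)100111011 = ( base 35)5ml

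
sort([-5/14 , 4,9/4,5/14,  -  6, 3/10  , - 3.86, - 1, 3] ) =[ - 6,-3.86,  -  1,-5/14,3/10, 5/14,9/4, 3,4 ]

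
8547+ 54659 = 63206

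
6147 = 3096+3051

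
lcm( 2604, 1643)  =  138012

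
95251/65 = 1465 + 2/5=1465.40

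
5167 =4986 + 181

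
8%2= 0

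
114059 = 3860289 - 3746230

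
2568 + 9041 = 11609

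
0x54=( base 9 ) 103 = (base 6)220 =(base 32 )2k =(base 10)84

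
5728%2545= 638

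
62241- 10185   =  52056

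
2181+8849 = 11030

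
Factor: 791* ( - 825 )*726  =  -473769450= - 2^1*3^2*5^2*7^1* 11^3*113^1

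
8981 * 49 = 440069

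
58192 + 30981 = 89173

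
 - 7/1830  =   - 1  +  1823/1830 = - 0.00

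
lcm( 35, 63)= 315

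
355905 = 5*71181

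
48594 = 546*89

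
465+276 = 741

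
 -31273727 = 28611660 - 59885387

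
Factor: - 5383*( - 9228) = 49674324 = 2^2*3^1*7^1*769^2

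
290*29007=8412030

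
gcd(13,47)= 1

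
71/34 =2+3/34 = 2.09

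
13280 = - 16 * ( - 830) 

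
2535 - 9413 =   -  6878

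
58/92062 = 29/46031 =0.00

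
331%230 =101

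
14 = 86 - 72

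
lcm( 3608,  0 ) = 0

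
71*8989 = 638219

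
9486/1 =9486 = 9486.00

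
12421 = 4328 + 8093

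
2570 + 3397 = 5967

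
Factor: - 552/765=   -  184/255=- 2^3 * 3^( - 1)*5^(  -  1 )*17^( - 1)*23^1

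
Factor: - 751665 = -3^1*5^1*50111^1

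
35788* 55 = 1968340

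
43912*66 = 2898192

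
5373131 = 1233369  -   - 4139762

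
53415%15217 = 7764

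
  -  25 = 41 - 66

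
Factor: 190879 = 13^1*14683^1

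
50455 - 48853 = 1602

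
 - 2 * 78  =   - 156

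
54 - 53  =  1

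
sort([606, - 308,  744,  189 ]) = [  -  308 , 189,606, 744]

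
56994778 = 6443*8846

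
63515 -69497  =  -5982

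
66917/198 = 66917/198=337.96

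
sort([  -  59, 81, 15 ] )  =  [- 59, 15, 81 ]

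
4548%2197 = 154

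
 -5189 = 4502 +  - 9691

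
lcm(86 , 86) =86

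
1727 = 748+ 979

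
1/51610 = 1/51610 = 0.00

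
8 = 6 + 2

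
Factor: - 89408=  -  2^6 * 11^1*127^1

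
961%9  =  7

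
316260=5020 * 63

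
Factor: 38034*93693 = 2^1*3^3 * 2113^1*31231^1 = 3563519562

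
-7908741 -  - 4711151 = - 3197590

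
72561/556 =72561/556= 130.51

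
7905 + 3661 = 11566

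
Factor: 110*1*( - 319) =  - 35090 = - 2^1*5^1*11^2*29^1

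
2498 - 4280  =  - 1782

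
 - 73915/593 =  - 73915/593 =-124.65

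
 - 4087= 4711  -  8798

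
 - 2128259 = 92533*( - 23 ) 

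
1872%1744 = 128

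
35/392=5/56 = 0.09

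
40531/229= 176  +  227/229 = 176.99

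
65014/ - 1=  - 65014 + 0/1 = - 65014.00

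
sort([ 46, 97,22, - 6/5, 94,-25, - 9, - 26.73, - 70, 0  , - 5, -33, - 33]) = [- 70 , - 33,  -  33,  -  26.73, - 25,-9, - 5, - 6/5,0, 22,46, 94,  97] 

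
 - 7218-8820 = -16038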